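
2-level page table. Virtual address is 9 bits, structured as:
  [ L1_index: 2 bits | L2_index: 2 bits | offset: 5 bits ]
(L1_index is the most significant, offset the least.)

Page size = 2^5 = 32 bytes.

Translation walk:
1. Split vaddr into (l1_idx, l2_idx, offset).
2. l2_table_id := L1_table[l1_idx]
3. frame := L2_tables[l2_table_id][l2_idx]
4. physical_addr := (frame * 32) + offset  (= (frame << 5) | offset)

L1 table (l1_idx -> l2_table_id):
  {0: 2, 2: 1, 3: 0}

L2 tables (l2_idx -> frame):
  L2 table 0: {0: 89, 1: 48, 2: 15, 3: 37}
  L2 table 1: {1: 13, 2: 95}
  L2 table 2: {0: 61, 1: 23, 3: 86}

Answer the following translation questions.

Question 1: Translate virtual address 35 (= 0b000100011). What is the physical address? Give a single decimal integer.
vaddr = 35 = 0b000100011
Split: l1_idx=0, l2_idx=1, offset=3
L1[0] = 2
L2[2][1] = 23
paddr = 23 * 32 + 3 = 739

Answer: 739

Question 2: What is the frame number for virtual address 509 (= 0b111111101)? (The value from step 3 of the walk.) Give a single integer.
vaddr = 509: l1_idx=3, l2_idx=3
L1[3] = 0; L2[0][3] = 37

Answer: 37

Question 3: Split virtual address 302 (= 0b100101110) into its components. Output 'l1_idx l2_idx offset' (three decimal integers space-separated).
Answer: 2 1 14

Derivation:
vaddr = 302 = 0b100101110
  top 2 bits -> l1_idx = 2
  next 2 bits -> l2_idx = 1
  bottom 5 bits -> offset = 14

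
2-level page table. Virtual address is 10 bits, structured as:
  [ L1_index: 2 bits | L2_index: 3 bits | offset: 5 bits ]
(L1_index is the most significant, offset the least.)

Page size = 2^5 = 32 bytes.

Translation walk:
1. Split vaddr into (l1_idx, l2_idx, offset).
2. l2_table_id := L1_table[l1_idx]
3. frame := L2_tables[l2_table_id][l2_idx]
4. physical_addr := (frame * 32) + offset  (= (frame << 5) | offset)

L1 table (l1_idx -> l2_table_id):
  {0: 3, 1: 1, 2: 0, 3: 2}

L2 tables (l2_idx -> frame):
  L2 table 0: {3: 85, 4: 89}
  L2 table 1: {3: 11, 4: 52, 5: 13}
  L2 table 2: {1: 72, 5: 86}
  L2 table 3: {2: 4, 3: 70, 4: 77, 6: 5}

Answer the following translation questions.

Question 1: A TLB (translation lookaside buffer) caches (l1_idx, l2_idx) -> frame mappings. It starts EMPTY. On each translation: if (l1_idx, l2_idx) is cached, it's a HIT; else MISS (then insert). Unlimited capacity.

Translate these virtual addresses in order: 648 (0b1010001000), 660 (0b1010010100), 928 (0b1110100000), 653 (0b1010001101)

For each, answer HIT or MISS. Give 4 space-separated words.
vaddr=648: (2,4) not in TLB -> MISS, insert
vaddr=660: (2,4) in TLB -> HIT
vaddr=928: (3,5) not in TLB -> MISS, insert
vaddr=653: (2,4) in TLB -> HIT

Answer: MISS HIT MISS HIT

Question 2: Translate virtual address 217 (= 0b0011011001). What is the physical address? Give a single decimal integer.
Answer: 185

Derivation:
vaddr = 217 = 0b0011011001
Split: l1_idx=0, l2_idx=6, offset=25
L1[0] = 3
L2[3][6] = 5
paddr = 5 * 32 + 25 = 185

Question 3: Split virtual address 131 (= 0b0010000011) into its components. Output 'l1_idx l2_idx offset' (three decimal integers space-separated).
vaddr = 131 = 0b0010000011
  top 2 bits -> l1_idx = 0
  next 3 bits -> l2_idx = 4
  bottom 5 bits -> offset = 3

Answer: 0 4 3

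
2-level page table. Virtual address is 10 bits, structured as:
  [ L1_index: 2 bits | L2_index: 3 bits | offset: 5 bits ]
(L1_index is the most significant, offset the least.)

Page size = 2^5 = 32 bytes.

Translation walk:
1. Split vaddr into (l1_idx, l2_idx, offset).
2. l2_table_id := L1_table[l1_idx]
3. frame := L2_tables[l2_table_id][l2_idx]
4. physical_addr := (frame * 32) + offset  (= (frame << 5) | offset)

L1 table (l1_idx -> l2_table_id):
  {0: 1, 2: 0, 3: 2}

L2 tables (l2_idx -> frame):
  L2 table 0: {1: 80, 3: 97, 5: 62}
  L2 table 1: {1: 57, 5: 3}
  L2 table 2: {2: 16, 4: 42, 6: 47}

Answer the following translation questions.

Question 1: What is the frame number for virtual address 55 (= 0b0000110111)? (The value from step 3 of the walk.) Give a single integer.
vaddr = 55: l1_idx=0, l2_idx=1
L1[0] = 1; L2[1][1] = 57

Answer: 57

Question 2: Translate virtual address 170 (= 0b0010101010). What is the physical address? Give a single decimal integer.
vaddr = 170 = 0b0010101010
Split: l1_idx=0, l2_idx=5, offset=10
L1[0] = 1
L2[1][5] = 3
paddr = 3 * 32 + 10 = 106

Answer: 106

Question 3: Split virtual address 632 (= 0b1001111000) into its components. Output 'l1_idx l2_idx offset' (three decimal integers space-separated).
vaddr = 632 = 0b1001111000
  top 2 bits -> l1_idx = 2
  next 3 bits -> l2_idx = 3
  bottom 5 bits -> offset = 24

Answer: 2 3 24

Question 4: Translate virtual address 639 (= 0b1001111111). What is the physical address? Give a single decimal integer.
vaddr = 639 = 0b1001111111
Split: l1_idx=2, l2_idx=3, offset=31
L1[2] = 0
L2[0][3] = 97
paddr = 97 * 32 + 31 = 3135

Answer: 3135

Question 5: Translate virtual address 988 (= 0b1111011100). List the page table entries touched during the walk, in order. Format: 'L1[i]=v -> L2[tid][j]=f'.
Answer: L1[3]=2 -> L2[2][6]=47

Derivation:
vaddr = 988 = 0b1111011100
Split: l1_idx=3, l2_idx=6, offset=28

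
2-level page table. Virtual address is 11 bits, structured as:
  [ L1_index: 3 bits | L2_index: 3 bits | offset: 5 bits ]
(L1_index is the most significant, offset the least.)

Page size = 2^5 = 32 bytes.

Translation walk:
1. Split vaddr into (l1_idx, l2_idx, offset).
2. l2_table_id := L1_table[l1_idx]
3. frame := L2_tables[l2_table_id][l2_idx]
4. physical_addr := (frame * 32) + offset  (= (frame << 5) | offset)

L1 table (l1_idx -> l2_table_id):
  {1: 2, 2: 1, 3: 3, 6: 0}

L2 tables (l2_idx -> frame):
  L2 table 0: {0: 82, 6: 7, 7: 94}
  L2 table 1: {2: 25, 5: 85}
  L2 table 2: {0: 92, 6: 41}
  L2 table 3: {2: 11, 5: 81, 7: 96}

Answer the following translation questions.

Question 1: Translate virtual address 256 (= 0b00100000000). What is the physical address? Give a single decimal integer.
vaddr = 256 = 0b00100000000
Split: l1_idx=1, l2_idx=0, offset=0
L1[1] = 2
L2[2][0] = 92
paddr = 92 * 32 + 0 = 2944

Answer: 2944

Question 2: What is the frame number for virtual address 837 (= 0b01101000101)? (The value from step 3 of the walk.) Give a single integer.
vaddr = 837: l1_idx=3, l2_idx=2
L1[3] = 3; L2[3][2] = 11

Answer: 11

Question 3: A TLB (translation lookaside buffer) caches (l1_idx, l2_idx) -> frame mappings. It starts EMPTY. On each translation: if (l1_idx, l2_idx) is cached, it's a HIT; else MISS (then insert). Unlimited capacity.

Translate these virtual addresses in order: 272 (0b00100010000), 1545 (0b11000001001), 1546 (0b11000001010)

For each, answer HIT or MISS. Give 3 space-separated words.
Answer: MISS MISS HIT

Derivation:
vaddr=272: (1,0) not in TLB -> MISS, insert
vaddr=1545: (6,0) not in TLB -> MISS, insert
vaddr=1546: (6,0) in TLB -> HIT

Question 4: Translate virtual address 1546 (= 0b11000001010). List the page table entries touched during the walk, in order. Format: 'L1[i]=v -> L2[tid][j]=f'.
vaddr = 1546 = 0b11000001010
Split: l1_idx=6, l2_idx=0, offset=10

Answer: L1[6]=0 -> L2[0][0]=82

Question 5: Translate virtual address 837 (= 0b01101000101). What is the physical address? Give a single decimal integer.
Answer: 357

Derivation:
vaddr = 837 = 0b01101000101
Split: l1_idx=3, l2_idx=2, offset=5
L1[3] = 3
L2[3][2] = 11
paddr = 11 * 32 + 5 = 357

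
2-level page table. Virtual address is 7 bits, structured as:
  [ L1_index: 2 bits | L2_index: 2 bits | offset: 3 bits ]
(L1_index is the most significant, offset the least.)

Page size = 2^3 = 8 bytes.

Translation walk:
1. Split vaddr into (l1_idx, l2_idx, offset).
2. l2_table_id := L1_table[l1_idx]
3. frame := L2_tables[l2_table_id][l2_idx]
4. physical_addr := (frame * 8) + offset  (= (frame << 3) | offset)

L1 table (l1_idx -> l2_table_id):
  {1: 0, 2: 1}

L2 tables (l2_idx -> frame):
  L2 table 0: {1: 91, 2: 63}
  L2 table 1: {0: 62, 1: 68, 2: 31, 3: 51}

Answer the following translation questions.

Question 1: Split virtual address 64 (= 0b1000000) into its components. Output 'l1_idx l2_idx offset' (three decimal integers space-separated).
vaddr = 64 = 0b1000000
  top 2 bits -> l1_idx = 2
  next 2 bits -> l2_idx = 0
  bottom 3 bits -> offset = 0

Answer: 2 0 0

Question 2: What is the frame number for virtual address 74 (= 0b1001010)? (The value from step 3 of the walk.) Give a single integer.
Answer: 68

Derivation:
vaddr = 74: l1_idx=2, l2_idx=1
L1[2] = 1; L2[1][1] = 68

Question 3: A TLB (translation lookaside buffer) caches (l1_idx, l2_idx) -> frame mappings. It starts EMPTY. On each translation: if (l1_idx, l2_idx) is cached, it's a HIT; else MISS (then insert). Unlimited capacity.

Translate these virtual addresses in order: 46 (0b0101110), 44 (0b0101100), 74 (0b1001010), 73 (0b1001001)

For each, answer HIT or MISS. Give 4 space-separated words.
vaddr=46: (1,1) not in TLB -> MISS, insert
vaddr=44: (1,1) in TLB -> HIT
vaddr=74: (2,1) not in TLB -> MISS, insert
vaddr=73: (2,1) in TLB -> HIT

Answer: MISS HIT MISS HIT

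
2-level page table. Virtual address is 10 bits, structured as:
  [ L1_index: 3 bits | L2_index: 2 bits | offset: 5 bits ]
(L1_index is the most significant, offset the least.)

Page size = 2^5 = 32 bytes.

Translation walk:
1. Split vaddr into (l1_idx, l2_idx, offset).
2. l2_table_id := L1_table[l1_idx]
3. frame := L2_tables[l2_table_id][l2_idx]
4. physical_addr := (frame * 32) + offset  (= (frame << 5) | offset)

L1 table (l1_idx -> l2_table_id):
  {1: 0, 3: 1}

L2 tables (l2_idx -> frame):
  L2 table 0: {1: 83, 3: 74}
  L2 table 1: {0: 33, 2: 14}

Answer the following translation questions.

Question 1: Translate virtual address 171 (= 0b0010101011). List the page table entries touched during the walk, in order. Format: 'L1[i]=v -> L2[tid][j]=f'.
vaddr = 171 = 0b0010101011
Split: l1_idx=1, l2_idx=1, offset=11

Answer: L1[1]=0 -> L2[0][1]=83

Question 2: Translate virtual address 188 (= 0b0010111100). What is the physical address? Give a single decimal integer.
vaddr = 188 = 0b0010111100
Split: l1_idx=1, l2_idx=1, offset=28
L1[1] = 0
L2[0][1] = 83
paddr = 83 * 32 + 28 = 2684

Answer: 2684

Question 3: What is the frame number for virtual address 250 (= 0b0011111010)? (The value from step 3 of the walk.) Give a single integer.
Answer: 74

Derivation:
vaddr = 250: l1_idx=1, l2_idx=3
L1[1] = 0; L2[0][3] = 74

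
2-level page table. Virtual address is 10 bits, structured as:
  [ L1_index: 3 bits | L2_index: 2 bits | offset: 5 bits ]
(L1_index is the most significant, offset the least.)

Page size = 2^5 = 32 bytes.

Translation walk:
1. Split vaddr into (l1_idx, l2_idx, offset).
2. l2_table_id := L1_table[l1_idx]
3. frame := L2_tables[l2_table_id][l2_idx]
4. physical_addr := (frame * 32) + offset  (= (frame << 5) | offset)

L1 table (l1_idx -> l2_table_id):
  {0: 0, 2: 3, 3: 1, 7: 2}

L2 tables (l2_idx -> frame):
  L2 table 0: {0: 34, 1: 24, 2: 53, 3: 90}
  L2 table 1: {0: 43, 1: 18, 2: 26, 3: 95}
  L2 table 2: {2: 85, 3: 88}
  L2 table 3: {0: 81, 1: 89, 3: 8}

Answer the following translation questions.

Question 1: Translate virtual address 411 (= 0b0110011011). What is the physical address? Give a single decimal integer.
vaddr = 411 = 0b0110011011
Split: l1_idx=3, l2_idx=0, offset=27
L1[3] = 1
L2[1][0] = 43
paddr = 43 * 32 + 27 = 1403

Answer: 1403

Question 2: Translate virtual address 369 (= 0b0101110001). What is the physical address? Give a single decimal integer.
Answer: 273

Derivation:
vaddr = 369 = 0b0101110001
Split: l1_idx=2, l2_idx=3, offset=17
L1[2] = 3
L2[3][3] = 8
paddr = 8 * 32 + 17 = 273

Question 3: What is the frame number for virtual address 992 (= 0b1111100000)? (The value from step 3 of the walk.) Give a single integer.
Answer: 88

Derivation:
vaddr = 992: l1_idx=7, l2_idx=3
L1[7] = 2; L2[2][3] = 88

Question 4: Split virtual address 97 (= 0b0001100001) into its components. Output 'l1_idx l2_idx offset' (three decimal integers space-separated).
Answer: 0 3 1

Derivation:
vaddr = 97 = 0b0001100001
  top 3 bits -> l1_idx = 0
  next 2 bits -> l2_idx = 3
  bottom 5 bits -> offset = 1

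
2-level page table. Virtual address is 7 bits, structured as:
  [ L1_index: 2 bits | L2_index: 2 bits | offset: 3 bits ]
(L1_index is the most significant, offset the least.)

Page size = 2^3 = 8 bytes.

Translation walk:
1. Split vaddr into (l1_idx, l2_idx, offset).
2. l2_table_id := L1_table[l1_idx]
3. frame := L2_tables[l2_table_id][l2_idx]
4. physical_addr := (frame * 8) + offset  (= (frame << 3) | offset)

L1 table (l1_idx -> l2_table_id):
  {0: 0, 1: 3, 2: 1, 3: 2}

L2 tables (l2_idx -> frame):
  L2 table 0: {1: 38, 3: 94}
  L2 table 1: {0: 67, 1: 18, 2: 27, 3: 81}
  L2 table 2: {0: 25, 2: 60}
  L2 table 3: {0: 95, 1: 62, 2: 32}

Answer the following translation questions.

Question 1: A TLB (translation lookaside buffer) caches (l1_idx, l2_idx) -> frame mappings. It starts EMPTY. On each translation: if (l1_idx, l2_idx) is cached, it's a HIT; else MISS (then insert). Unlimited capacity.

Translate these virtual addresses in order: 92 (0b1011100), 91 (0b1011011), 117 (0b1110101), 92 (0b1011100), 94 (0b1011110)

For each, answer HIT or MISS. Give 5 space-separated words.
Answer: MISS HIT MISS HIT HIT

Derivation:
vaddr=92: (2,3) not in TLB -> MISS, insert
vaddr=91: (2,3) in TLB -> HIT
vaddr=117: (3,2) not in TLB -> MISS, insert
vaddr=92: (2,3) in TLB -> HIT
vaddr=94: (2,3) in TLB -> HIT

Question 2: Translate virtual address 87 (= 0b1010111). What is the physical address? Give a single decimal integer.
vaddr = 87 = 0b1010111
Split: l1_idx=2, l2_idx=2, offset=7
L1[2] = 1
L2[1][2] = 27
paddr = 27 * 8 + 7 = 223

Answer: 223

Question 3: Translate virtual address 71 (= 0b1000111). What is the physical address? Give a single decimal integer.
vaddr = 71 = 0b1000111
Split: l1_idx=2, l2_idx=0, offset=7
L1[2] = 1
L2[1][0] = 67
paddr = 67 * 8 + 7 = 543

Answer: 543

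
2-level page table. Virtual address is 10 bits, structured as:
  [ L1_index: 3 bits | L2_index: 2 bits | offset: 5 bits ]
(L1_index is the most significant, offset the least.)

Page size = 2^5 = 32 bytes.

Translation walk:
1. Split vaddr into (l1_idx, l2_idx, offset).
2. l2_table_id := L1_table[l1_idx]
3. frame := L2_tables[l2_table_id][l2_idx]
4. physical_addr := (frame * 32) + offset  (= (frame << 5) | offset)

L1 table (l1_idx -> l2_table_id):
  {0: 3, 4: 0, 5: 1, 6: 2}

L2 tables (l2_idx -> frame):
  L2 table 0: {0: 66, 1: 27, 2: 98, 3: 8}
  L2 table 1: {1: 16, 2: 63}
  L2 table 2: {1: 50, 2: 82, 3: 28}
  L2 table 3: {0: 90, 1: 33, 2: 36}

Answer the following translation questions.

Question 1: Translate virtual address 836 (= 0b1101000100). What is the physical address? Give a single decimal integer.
vaddr = 836 = 0b1101000100
Split: l1_idx=6, l2_idx=2, offset=4
L1[6] = 2
L2[2][2] = 82
paddr = 82 * 32 + 4 = 2628

Answer: 2628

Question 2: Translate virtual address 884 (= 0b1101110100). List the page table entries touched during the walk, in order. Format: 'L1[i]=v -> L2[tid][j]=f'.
Answer: L1[6]=2 -> L2[2][3]=28

Derivation:
vaddr = 884 = 0b1101110100
Split: l1_idx=6, l2_idx=3, offset=20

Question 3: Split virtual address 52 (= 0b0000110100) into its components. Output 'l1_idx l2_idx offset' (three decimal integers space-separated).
vaddr = 52 = 0b0000110100
  top 3 bits -> l1_idx = 0
  next 2 bits -> l2_idx = 1
  bottom 5 bits -> offset = 20

Answer: 0 1 20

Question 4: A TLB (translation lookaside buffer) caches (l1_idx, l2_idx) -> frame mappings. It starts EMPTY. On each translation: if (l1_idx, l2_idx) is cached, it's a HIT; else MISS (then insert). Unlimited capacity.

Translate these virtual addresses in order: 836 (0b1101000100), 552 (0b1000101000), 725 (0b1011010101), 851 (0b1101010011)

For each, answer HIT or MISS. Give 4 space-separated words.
vaddr=836: (6,2) not in TLB -> MISS, insert
vaddr=552: (4,1) not in TLB -> MISS, insert
vaddr=725: (5,2) not in TLB -> MISS, insert
vaddr=851: (6,2) in TLB -> HIT

Answer: MISS MISS MISS HIT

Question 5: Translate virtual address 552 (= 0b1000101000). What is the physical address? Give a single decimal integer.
Answer: 872

Derivation:
vaddr = 552 = 0b1000101000
Split: l1_idx=4, l2_idx=1, offset=8
L1[4] = 0
L2[0][1] = 27
paddr = 27 * 32 + 8 = 872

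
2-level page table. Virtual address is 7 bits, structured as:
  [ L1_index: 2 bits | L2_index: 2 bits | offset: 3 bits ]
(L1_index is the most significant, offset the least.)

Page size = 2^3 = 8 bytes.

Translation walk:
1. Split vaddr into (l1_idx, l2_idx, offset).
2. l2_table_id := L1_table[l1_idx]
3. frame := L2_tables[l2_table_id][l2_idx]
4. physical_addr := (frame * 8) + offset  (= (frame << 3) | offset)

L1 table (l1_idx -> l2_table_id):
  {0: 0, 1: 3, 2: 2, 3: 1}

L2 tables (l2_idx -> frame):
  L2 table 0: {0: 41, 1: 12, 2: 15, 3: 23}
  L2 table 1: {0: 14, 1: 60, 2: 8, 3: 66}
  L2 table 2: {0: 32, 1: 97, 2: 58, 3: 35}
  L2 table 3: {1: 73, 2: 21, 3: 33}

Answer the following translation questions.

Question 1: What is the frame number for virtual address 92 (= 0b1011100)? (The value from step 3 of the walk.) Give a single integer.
vaddr = 92: l1_idx=2, l2_idx=3
L1[2] = 2; L2[2][3] = 35

Answer: 35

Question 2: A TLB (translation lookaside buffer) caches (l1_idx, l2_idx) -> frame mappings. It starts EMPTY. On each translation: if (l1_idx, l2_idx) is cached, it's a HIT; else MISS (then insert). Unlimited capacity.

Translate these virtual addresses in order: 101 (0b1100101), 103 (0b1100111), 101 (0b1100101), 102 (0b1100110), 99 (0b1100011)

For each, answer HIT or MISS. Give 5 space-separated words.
Answer: MISS HIT HIT HIT HIT

Derivation:
vaddr=101: (3,0) not in TLB -> MISS, insert
vaddr=103: (3,0) in TLB -> HIT
vaddr=101: (3,0) in TLB -> HIT
vaddr=102: (3,0) in TLB -> HIT
vaddr=99: (3,0) in TLB -> HIT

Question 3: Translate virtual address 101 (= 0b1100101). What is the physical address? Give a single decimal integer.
Answer: 117

Derivation:
vaddr = 101 = 0b1100101
Split: l1_idx=3, l2_idx=0, offset=5
L1[3] = 1
L2[1][0] = 14
paddr = 14 * 8 + 5 = 117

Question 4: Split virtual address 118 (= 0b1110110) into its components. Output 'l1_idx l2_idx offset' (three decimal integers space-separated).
Answer: 3 2 6

Derivation:
vaddr = 118 = 0b1110110
  top 2 bits -> l1_idx = 3
  next 2 bits -> l2_idx = 2
  bottom 3 bits -> offset = 6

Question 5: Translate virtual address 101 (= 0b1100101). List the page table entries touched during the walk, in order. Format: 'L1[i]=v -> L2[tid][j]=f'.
Answer: L1[3]=1 -> L2[1][0]=14

Derivation:
vaddr = 101 = 0b1100101
Split: l1_idx=3, l2_idx=0, offset=5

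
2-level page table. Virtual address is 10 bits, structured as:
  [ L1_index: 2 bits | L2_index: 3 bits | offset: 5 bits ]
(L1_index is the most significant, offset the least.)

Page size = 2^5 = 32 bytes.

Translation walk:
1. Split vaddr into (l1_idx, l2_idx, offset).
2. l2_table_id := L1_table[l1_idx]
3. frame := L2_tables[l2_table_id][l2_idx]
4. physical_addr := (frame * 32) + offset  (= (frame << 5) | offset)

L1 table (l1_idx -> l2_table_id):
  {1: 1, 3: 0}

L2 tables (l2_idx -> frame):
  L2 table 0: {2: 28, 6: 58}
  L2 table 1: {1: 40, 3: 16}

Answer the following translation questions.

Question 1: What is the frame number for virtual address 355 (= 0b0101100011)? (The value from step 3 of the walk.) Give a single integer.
Answer: 16

Derivation:
vaddr = 355: l1_idx=1, l2_idx=3
L1[1] = 1; L2[1][3] = 16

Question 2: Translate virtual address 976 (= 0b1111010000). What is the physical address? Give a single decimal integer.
Answer: 1872

Derivation:
vaddr = 976 = 0b1111010000
Split: l1_idx=3, l2_idx=6, offset=16
L1[3] = 0
L2[0][6] = 58
paddr = 58 * 32 + 16 = 1872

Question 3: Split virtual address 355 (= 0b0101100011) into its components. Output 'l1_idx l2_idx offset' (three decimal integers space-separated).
Answer: 1 3 3

Derivation:
vaddr = 355 = 0b0101100011
  top 2 bits -> l1_idx = 1
  next 3 bits -> l2_idx = 3
  bottom 5 bits -> offset = 3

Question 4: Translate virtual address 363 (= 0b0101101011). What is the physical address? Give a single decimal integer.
Answer: 523

Derivation:
vaddr = 363 = 0b0101101011
Split: l1_idx=1, l2_idx=3, offset=11
L1[1] = 1
L2[1][3] = 16
paddr = 16 * 32 + 11 = 523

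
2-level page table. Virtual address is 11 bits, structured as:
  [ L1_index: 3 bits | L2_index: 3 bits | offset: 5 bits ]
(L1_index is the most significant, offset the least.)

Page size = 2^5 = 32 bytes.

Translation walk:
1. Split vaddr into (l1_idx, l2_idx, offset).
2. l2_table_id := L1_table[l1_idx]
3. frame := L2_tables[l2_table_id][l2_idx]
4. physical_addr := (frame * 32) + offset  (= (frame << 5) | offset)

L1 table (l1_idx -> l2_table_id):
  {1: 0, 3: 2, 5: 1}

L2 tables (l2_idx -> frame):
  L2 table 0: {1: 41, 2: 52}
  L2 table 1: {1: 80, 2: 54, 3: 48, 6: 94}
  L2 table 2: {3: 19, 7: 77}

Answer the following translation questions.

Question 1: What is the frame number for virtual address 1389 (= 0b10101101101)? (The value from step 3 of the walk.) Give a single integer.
Answer: 48

Derivation:
vaddr = 1389: l1_idx=5, l2_idx=3
L1[5] = 1; L2[1][3] = 48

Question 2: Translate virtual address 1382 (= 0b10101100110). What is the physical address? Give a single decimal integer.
vaddr = 1382 = 0b10101100110
Split: l1_idx=5, l2_idx=3, offset=6
L1[5] = 1
L2[1][3] = 48
paddr = 48 * 32 + 6 = 1542

Answer: 1542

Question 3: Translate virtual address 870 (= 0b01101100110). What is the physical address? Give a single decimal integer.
Answer: 614

Derivation:
vaddr = 870 = 0b01101100110
Split: l1_idx=3, l2_idx=3, offset=6
L1[3] = 2
L2[2][3] = 19
paddr = 19 * 32 + 6 = 614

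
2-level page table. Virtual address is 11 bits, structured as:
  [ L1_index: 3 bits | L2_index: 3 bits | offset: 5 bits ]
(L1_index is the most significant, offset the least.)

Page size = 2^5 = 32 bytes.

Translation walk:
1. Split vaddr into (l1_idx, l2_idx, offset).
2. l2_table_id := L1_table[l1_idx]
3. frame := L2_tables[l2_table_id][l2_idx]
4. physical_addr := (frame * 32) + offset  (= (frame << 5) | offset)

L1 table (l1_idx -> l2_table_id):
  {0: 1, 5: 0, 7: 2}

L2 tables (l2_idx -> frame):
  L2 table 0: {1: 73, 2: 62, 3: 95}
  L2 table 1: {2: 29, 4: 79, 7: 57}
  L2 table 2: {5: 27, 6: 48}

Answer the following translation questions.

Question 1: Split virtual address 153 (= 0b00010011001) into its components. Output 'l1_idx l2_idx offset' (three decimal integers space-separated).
vaddr = 153 = 0b00010011001
  top 3 bits -> l1_idx = 0
  next 3 bits -> l2_idx = 4
  bottom 5 bits -> offset = 25

Answer: 0 4 25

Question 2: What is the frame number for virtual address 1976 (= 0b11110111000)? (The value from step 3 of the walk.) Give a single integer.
vaddr = 1976: l1_idx=7, l2_idx=5
L1[7] = 2; L2[2][5] = 27

Answer: 27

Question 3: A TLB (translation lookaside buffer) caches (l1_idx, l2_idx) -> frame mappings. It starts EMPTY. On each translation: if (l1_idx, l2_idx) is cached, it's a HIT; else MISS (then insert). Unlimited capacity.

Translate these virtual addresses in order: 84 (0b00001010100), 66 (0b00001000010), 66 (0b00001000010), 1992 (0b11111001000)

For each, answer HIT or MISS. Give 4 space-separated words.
vaddr=84: (0,2) not in TLB -> MISS, insert
vaddr=66: (0,2) in TLB -> HIT
vaddr=66: (0,2) in TLB -> HIT
vaddr=1992: (7,6) not in TLB -> MISS, insert

Answer: MISS HIT HIT MISS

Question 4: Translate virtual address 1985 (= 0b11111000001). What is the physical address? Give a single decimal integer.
Answer: 1537

Derivation:
vaddr = 1985 = 0b11111000001
Split: l1_idx=7, l2_idx=6, offset=1
L1[7] = 2
L2[2][6] = 48
paddr = 48 * 32 + 1 = 1537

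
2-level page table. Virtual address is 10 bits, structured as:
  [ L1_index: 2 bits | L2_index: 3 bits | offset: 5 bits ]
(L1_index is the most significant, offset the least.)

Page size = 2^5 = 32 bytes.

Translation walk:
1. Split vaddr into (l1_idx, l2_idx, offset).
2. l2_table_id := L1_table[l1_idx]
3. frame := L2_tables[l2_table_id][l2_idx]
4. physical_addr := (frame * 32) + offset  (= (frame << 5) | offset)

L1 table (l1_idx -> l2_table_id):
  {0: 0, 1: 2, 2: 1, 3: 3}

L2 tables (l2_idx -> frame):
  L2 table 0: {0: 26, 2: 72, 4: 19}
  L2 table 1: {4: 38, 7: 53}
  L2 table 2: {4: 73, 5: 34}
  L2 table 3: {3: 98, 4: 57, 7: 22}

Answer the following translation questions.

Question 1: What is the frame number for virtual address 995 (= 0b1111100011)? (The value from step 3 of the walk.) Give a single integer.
Answer: 22

Derivation:
vaddr = 995: l1_idx=3, l2_idx=7
L1[3] = 3; L2[3][7] = 22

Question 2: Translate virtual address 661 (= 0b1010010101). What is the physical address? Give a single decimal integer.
vaddr = 661 = 0b1010010101
Split: l1_idx=2, l2_idx=4, offset=21
L1[2] = 1
L2[1][4] = 38
paddr = 38 * 32 + 21 = 1237

Answer: 1237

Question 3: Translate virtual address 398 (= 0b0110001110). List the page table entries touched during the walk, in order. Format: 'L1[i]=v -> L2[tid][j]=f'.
Answer: L1[1]=2 -> L2[2][4]=73

Derivation:
vaddr = 398 = 0b0110001110
Split: l1_idx=1, l2_idx=4, offset=14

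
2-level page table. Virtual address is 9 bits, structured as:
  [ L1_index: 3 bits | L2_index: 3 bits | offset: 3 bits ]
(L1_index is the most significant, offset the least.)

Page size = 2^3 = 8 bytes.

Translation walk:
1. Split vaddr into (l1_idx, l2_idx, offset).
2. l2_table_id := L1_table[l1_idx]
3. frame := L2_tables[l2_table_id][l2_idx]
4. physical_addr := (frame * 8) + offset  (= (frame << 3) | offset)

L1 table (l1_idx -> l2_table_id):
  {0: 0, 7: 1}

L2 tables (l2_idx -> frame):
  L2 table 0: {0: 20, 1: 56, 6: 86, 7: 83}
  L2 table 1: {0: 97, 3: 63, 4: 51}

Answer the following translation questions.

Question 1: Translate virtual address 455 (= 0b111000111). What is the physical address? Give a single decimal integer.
vaddr = 455 = 0b111000111
Split: l1_idx=7, l2_idx=0, offset=7
L1[7] = 1
L2[1][0] = 97
paddr = 97 * 8 + 7 = 783

Answer: 783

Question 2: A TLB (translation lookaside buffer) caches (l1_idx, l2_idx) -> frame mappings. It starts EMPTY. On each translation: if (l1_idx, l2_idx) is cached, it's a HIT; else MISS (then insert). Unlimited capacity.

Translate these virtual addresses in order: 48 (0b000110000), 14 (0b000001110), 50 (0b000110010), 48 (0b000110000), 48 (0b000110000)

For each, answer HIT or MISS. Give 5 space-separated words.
Answer: MISS MISS HIT HIT HIT

Derivation:
vaddr=48: (0,6) not in TLB -> MISS, insert
vaddr=14: (0,1) not in TLB -> MISS, insert
vaddr=50: (0,6) in TLB -> HIT
vaddr=48: (0,6) in TLB -> HIT
vaddr=48: (0,6) in TLB -> HIT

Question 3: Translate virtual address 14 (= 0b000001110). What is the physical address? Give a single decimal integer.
Answer: 454

Derivation:
vaddr = 14 = 0b000001110
Split: l1_idx=0, l2_idx=1, offset=6
L1[0] = 0
L2[0][1] = 56
paddr = 56 * 8 + 6 = 454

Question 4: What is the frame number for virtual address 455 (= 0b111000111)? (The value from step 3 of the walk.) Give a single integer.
vaddr = 455: l1_idx=7, l2_idx=0
L1[7] = 1; L2[1][0] = 97

Answer: 97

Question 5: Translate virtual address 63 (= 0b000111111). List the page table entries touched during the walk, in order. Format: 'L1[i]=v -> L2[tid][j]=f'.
vaddr = 63 = 0b000111111
Split: l1_idx=0, l2_idx=7, offset=7

Answer: L1[0]=0 -> L2[0][7]=83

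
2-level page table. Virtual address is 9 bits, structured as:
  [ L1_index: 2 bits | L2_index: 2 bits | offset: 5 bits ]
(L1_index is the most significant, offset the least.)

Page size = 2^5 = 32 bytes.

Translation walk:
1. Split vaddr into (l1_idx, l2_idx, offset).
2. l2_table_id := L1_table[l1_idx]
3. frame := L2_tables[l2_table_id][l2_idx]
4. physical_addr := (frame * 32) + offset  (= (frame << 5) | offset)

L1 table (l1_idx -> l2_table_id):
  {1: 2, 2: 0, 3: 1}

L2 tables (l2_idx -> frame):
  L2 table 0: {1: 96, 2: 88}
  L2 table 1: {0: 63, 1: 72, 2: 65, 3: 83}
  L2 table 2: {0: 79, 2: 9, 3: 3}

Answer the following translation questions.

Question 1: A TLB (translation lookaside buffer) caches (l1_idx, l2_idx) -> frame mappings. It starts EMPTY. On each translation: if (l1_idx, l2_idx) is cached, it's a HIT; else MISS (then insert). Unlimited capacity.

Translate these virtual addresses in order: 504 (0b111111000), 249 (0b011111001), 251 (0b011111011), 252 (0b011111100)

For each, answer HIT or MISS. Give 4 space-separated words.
vaddr=504: (3,3) not in TLB -> MISS, insert
vaddr=249: (1,3) not in TLB -> MISS, insert
vaddr=251: (1,3) in TLB -> HIT
vaddr=252: (1,3) in TLB -> HIT

Answer: MISS MISS HIT HIT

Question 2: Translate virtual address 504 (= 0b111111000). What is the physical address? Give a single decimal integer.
vaddr = 504 = 0b111111000
Split: l1_idx=3, l2_idx=3, offset=24
L1[3] = 1
L2[1][3] = 83
paddr = 83 * 32 + 24 = 2680

Answer: 2680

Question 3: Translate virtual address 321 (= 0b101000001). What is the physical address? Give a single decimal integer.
vaddr = 321 = 0b101000001
Split: l1_idx=2, l2_idx=2, offset=1
L1[2] = 0
L2[0][2] = 88
paddr = 88 * 32 + 1 = 2817

Answer: 2817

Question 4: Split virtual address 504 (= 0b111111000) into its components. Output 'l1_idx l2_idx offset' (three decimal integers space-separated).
Answer: 3 3 24

Derivation:
vaddr = 504 = 0b111111000
  top 2 bits -> l1_idx = 3
  next 2 bits -> l2_idx = 3
  bottom 5 bits -> offset = 24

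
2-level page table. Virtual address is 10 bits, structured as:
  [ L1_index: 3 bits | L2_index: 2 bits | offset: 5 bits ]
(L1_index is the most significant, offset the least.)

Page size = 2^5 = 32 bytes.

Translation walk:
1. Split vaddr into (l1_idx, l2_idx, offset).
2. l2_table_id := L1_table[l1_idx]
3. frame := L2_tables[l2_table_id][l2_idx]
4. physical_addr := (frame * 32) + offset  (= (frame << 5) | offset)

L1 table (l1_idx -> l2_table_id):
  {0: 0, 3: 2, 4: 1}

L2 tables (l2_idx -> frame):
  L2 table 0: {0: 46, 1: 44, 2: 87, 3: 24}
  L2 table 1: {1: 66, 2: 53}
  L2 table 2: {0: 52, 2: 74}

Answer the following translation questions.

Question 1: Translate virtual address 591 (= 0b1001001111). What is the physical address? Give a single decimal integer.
Answer: 1711

Derivation:
vaddr = 591 = 0b1001001111
Split: l1_idx=4, l2_idx=2, offset=15
L1[4] = 1
L2[1][2] = 53
paddr = 53 * 32 + 15 = 1711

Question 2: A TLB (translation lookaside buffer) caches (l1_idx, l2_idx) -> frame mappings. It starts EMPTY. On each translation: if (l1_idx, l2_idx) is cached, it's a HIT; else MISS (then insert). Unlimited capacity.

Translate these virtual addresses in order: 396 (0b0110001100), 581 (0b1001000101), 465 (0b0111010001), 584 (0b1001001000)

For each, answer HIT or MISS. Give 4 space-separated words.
Answer: MISS MISS MISS HIT

Derivation:
vaddr=396: (3,0) not in TLB -> MISS, insert
vaddr=581: (4,2) not in TLB -> MISS, insert
vaddr=465: (3,2) not in TLB -> MISS, insert
vaddr=584: (4,2) in TLB -> HIT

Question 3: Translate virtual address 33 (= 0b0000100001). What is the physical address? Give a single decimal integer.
Answer: 1409

Derivation:
vaddr = 33 = 0b0000100001
Split: l1_idx=0, l2_idx=1, offset=1
L1[0] = 0
L2[0][1] = 44
paddr = 44 * 32 + 1 = 1409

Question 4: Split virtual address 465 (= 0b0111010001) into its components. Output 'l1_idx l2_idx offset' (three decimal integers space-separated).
vaddr = 465 = 0b0111010001
  top 3 bits -> l1_idx = 3
  next 2 bits -> l2_idx = 2
  bottom 5 bits -> offset = 17

Answer: 3 2 17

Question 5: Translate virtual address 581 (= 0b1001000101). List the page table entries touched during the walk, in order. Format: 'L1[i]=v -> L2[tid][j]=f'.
vaddr = 581 = 0b1001000101
Split: l1_idx=4, l2_idx=2, offset=5

Answer: L1[4]=1 -> L2[1][2]=53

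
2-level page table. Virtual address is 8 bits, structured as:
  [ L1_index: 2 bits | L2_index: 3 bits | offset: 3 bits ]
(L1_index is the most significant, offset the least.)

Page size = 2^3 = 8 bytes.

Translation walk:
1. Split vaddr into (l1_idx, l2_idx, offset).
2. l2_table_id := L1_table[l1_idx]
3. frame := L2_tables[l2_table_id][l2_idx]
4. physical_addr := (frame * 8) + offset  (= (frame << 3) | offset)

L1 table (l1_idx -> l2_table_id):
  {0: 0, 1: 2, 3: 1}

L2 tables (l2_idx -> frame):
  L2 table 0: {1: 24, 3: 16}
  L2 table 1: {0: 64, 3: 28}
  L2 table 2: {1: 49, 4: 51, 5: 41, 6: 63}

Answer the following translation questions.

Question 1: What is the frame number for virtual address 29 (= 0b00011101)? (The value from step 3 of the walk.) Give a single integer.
Answer: 16

Derivation:
vaddr = 29: l1_idx=0, l2_idx=3
L1[0] = 0; L2[0][3] = 16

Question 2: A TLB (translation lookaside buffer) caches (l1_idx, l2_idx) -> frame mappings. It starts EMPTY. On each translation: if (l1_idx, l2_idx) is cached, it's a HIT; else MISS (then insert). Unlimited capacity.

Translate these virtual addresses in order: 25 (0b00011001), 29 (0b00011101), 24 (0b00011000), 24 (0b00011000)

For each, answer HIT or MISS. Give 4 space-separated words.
Answer: MISS HIT HIT HIT

Derivation:
vaddr=25: (0,3) not in TLB -> MISS, insert
vaddr=29: (0,3) in TLB -> HIT
vaddr=24: (0,3) in TLB -> HIT
vaddr=24: (0,3) in TLB -> HIT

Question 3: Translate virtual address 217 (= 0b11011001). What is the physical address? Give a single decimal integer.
Answer: 225

Derivation:
vaddr = 217 = 0b11011001
Split: l1_idx=3, l2_idx=3, offset=1
L1[3] = 1
L2[1][3] = 28
paddr = 28 * 8 + 1 = 225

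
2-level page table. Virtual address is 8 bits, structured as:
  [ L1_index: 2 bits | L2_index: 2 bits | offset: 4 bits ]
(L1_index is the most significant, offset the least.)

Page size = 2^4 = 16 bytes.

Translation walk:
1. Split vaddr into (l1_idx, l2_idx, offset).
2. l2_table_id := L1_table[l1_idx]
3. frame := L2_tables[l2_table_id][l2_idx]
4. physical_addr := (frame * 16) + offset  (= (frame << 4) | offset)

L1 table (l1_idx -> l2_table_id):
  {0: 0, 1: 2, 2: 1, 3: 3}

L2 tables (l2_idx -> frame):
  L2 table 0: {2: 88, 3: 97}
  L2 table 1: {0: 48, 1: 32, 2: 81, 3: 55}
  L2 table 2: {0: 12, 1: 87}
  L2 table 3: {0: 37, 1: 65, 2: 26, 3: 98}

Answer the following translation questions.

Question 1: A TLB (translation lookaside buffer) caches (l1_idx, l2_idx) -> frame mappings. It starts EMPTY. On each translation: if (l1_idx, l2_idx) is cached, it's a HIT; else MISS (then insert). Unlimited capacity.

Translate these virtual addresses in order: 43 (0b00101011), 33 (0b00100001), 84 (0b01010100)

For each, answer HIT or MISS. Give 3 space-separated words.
vaddr=43: (0,2) not in TLB -> MISS, insert
vaddr=33: (0,2) in TLB -> HIT
vaddr=84: (1,1) not in TLB -> MISS, insert

Answer: MISS HIT MISS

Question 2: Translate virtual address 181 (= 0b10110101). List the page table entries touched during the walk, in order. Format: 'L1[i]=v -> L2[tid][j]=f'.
vaddr = 181 = 0b10110101
Split: l1_idx=2, l2_idx=3, offset=5

Answer: L1[2]=1 -> L2[1][3]=55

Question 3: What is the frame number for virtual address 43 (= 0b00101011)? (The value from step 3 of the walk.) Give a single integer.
Answer: 88

Derivation:
vaddr = 43: l1_idx=0, l2_idx=2
L1[0] = 0; L2[0][2] = 88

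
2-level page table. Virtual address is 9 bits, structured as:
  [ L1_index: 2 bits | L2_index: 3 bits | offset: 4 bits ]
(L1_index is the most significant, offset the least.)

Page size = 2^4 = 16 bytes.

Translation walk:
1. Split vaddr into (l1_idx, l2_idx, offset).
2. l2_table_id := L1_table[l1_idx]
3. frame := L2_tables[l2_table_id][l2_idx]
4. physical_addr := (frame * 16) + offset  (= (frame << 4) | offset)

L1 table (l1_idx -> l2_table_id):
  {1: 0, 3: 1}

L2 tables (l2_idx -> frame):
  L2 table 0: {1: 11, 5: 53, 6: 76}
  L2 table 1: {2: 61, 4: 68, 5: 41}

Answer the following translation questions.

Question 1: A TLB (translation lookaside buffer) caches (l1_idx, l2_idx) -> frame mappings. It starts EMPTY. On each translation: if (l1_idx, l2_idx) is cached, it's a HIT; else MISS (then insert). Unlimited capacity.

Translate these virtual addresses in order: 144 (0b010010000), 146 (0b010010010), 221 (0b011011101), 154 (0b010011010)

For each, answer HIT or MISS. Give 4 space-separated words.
vaddr=144: (1,1) not in TLB -> MISS, insert
vaddr=146: (1,1) in TLB -> HIT
vaddr=221: (1,5) not in TLB -> MISS, insert
vaddr=154: (1,1) in TLB -> HIT

Answer: MISS HIT MISS HIT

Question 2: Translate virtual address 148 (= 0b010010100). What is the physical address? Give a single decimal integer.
vaddr = 148 = 0b010010100
Split: l1_idx=1, l2_idx=1, offset=4
L1[1] = 0
L2[0][1] = 11
paddr = 11 * 16 + 4 = 180

Answer: 180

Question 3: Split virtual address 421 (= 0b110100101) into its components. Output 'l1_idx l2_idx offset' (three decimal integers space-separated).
vaddr = 421 = 0b110100101
  top 2 bits -> l1_idx = 3
  next 3 bits -> l2_idx = 2
  bottom 4 bits -> offset = 5

Answer: 3 2 5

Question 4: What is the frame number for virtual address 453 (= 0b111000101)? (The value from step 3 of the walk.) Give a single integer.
vaddr = 453: l1_idx=3, l2_idx=4
L1[3] = 1; L2[1][4] = 68

Answer: 68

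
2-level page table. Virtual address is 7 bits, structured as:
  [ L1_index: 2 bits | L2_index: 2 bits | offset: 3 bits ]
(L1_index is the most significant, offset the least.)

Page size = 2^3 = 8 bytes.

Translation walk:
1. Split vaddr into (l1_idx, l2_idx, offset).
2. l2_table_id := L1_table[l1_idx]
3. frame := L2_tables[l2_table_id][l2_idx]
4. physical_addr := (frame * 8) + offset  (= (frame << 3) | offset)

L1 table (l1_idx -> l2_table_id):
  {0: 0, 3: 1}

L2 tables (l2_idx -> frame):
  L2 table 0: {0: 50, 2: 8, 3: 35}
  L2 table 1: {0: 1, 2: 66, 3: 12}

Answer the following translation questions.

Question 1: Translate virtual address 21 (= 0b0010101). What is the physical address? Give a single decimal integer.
vaddr = 21 = 0b0010101
Split: l1_idx=0, l2_idx=2, offset=5
L1[0] = 0
L2[0][2] = 8
paddr = 8 * 8 + 5 = 69

Answer: 69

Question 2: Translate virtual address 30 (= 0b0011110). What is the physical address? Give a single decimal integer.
vaddr = 30 = 0b0011110
Split: l1_idx=0, l2_idx=3, offset=6
L1[0] = 0
L2[0][3] = 35
paddr = 35 * 8 + 6 = 286

Answer: 286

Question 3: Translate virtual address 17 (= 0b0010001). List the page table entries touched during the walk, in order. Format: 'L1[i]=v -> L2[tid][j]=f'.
Answer: L1[0]=0 -> L2[0][2]=8

Derivation:
vaddr = 17 = 0b0010001
Split: l1_idx=0, l2_idx=2, offset=1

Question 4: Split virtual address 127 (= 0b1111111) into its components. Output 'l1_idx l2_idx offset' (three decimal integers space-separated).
Answer: 3 3 7

Derivation:
vaddr = 127 = 0b1111111
  top 2 bits -> l1_idx = 3
  next 2 bits -> l2_idx = 3
  bottom 3 bits -> offset = 7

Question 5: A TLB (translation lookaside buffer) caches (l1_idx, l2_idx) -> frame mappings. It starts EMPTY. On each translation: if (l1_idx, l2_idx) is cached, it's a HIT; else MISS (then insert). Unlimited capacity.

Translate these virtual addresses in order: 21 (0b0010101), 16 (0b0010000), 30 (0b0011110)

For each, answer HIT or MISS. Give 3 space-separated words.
Answer: MISS HIT MISS

Derivation:
vaddr=21: (0,2) not in TLB -> MISS, insert
vaddr=16: (0,2) in TLB -> HIT
vaddr=30: (0,3) not in TLB -> MISS, insert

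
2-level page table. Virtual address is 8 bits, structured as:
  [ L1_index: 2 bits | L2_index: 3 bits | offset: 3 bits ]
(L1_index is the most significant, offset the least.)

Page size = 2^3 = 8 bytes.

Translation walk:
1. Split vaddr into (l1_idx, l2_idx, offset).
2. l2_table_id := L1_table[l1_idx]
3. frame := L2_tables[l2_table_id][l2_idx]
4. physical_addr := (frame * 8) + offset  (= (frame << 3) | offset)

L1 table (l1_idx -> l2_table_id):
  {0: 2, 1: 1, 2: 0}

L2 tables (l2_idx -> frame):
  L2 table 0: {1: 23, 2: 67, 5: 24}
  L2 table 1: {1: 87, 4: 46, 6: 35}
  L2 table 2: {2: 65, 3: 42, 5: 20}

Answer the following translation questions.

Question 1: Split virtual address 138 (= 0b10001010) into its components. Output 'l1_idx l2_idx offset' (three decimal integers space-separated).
vaddr = 138 = 0b10001010
  top 2 bits -> l1_idx = 2
  next 3 bits -> l2_idx = 1
  bottom 3 bits -> offset = 2

Answer: 2 1 2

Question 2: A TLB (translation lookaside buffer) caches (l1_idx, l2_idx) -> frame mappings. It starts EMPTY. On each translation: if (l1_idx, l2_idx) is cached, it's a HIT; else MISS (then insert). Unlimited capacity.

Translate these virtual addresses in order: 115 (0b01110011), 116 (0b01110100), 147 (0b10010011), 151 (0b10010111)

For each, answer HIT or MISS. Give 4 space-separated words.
vaddr=115: (1,6) not in TLB -> MISS, insert
vaddr=116: (1,6) in TLB -> HIT
vaddr=147: (2,2) not in TLB -> MISS, insert
vaddr=151: (2,2) in TLB -> HIT

Answer: MISS HIT MISS HIT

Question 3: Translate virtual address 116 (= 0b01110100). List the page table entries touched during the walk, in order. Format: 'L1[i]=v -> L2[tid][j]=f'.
Answer: L1[1]=1 -> L2[1][6]=35

Derivation:
vaddr = 116 = 0b01110100
Split: l1_idx=1, l2_idx=6, offset=4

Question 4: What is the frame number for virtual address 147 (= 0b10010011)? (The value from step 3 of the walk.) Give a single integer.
Answer: 67

Derivation:
vaddr = 147: l1_idx=2, l2_idx=2
L1[2] = 0; L2[0][2] = 67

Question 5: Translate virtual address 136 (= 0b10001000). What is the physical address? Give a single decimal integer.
Answer: 184

Derivation:
vaddr = 136 = 0b10001000
Split: l1_idx=2, l2_idx=1, offset=0
L1[2] = 0
L2[0][1] = 23
paddr = 23 * 8 + 0 = 184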